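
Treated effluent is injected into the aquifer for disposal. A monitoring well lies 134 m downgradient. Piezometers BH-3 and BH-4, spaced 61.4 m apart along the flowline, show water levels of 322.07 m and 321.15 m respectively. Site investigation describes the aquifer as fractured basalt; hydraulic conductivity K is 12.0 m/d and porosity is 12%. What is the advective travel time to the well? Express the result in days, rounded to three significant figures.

89.4 days

Hydraulic gradient i = (322.07 − 321.15) / 61.4 = 0.92 / 61.4 = 0.01498
Specific discharge q = 12.0 × 0.01498 = 0.1798 m/d
Seepage velocity v = q / n = 0.1798 / 0.12 = 1.498 m/d
t = L / v = 134 / 1.498 = 89.43 d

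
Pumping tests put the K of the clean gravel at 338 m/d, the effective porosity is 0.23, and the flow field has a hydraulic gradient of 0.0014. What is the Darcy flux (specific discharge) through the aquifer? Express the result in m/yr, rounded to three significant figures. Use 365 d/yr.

173 m/yr

Specific discharge q = 338 × 0.0014 = 0.4732 m/d
   = 0.4732 × 365 = 173 m/yr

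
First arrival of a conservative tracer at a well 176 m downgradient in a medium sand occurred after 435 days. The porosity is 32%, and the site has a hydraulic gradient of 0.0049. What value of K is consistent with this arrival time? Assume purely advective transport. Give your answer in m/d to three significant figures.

26.4 m/d

v = L / t = 176 / 435 = 0.4046 m/d
K = v · n / i = 0.4046 × 0.32 / 0.0049 = 26.4 m/d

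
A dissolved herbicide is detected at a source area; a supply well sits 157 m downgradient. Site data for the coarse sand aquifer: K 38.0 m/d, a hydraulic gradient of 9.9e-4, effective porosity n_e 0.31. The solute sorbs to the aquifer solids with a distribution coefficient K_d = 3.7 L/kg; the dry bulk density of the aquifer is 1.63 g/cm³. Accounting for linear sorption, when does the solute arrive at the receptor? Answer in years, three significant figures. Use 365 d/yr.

Specific discharge q = 38.0 × 9.9e-4 = 0.03762 m/d
Seepage velocity v = q / n = 0.03762 / 0.31 = 0.1214 m/d
Retardation R = 1 + ρ_b·K_d/n = 1 + 1.63×3.7/0.31 = 20.45
Contaminant velocity v_c = v/R = 0.1214/20.45 = 0.005933 m/d
t = L/v_c = 157/0.005933 = 26460 d
   = 26460/365 = 72.5 yr

72.5 years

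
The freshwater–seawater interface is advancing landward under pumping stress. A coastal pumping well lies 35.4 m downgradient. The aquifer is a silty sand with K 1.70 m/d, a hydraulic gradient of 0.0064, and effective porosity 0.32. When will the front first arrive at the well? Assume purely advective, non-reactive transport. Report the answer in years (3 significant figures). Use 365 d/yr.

q = Ki = 1.70 × 0.0064 = 0.01088 m/d
v = Ki/n = 1.70·0.0064/0.32 = 0.03400 m/d
t = L / v = 35.4 / 0.03400 = 1041 d
   = 1041 / 365 = 2.85 yr

2.85 years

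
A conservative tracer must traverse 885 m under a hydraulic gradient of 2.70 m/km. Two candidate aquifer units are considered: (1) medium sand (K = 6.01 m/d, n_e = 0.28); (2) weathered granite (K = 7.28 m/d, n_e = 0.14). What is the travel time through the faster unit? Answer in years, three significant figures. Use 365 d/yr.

Unit 1 (medium sand): v = 6.01×0.0027/0.28 = 0.05795 m/d, t = 885/0.05795 = 15270 d
Unit 2 (weathered granite): v = 7.28×0.0027/0.14 = 0.1404 m/d, t = 885/0.1404 = 6303 d
Faster: 6303 d / 365 = 17.3 yr

17.3 years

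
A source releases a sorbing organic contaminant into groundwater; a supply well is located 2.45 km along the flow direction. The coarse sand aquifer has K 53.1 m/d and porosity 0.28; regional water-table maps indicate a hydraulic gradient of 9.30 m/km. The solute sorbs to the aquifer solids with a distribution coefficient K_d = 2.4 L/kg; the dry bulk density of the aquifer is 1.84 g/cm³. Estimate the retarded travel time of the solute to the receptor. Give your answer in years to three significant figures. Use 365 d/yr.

63.8 years

Darcy flux q = K·i = 53.1 × 0.0093 = 0.4938 m/d
v = Ki/n = 53.1·0.0093/0.28 = 1.764 m/d
Retardation R = 1 + ρ_b·K_d/n = 1 + 1.84×2.4/0.28 = 16.77
Contaminant velocity v_c = v/R = 1.764/16.77 = 0.1052 m/d
L = 2.45 km = 2450 m
t = L/v_c = 2450/0.1052 = 23300 d
   = 23300/365 = 63.8 yr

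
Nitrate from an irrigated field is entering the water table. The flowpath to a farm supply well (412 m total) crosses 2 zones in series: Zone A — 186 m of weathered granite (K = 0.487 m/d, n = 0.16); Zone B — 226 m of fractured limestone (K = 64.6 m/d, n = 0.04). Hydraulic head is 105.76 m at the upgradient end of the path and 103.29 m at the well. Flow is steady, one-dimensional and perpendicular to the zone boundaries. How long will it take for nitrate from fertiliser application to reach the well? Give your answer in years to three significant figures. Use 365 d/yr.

16.6 years

Total head drop ΔH = 105.76 − 103.29 = 2.47 m
Continuity: the same q passes through each zone, so ΔH = q·Σ(L_j/K_j) — the zones act as resistances in series.
Σ(L/K) = 186/0.487 + 226/64.6 = 381.9 + 3.498 = 385.4 d
q = ΔH / Σ(L/K) = 2.47 / 385.4 = 0.006408 m/d (same in every zone)
Zone A: v = q/n = 0.006408/0.16 = 0.04005 m/d → t_A = 186/0.04005 = 4644 d
Zone B: v = q/n = 0.006408/0.04 = 0.1602 m/d → t_B = 226/0.1602 = 1411 d
Total t = 4644 + 1411 = 6055 d
   = 6055 / 365 = 16.6 yr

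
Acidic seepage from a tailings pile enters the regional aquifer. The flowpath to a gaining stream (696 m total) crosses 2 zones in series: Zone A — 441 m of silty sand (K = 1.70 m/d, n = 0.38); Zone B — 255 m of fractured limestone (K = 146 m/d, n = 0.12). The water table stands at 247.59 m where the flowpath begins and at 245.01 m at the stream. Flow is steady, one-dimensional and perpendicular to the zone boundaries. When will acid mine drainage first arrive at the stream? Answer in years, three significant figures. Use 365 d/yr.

55.0 years

Total head drop ΔH = 247.59 − 245.01 = 2.58 m
Continuity: the same q passes through each zone, so ΔH = q·Σ(L_j/K_j) — the zones act as resistances in series.
Σ(L/K) = 441/1.70 + 255/146 = 259.4 + 1.747 = 261.2 d
q = ΔH / Σ(L/K) = 2.58 / 261.2 = 0.009879 m/d (same in every zone)
Zone A: v = q/n = 0.009879/0.38 = 0.02600 m/d → t_A = 441/0.02600 = 16960 d
Zone B: v = q/n = 0.009879/0.12 = 0.08233 m/d → t_B = 255/0.08233 = 3097 d
Total t = 16960 + 3097 = 20060 d
   = 20060 / 365 = 55.0 yr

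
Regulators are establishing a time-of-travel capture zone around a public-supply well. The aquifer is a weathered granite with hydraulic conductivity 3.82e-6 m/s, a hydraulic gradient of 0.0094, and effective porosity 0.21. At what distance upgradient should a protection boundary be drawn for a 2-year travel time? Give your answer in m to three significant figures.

10.8 m

K = 3.82e-6 m/s × 86400 s/d = 0.3300 m/d
Specific discharge q = 0.3300 × 0.0094 = 0.003102 m/d
v = Ki/n = 0.3300·0.0094/0.21 = 0.01477 m/d
T = 2 yr × 365 = 730 d
L = v × T = 0.01477 × 730 = 10.78 m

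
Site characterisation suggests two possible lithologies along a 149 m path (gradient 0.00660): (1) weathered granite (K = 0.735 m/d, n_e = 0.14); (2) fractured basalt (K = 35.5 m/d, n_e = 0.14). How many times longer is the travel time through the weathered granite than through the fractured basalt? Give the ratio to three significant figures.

Unit 1 (weathered granite): v = 0.735×0.0066/0.14 = 0.03465 m/d, t = 149/0.03465 = 4300 d
Unit 2 (fractured basalt): v = 35.5×0.0066/0.14 = 1.674 m/d, t = 149/1.674 = 89.03 d
t(weathered granite) / t(fractured basalt) = 4300/89.03 = 48.3

48.3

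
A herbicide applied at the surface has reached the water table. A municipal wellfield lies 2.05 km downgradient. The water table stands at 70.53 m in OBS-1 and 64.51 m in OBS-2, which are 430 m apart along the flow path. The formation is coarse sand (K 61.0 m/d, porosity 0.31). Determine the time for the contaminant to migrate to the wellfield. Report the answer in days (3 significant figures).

Hydraulic gradient i = (70.53 − 64.51) / 430 = 6.02 / 430 = 0.01400
Specific discharge q = 61.0 × 0.01400 = 0.8540 m/d
Seepage velocity v = q / n = 0.8540 / 0.31 = 2.755 m/d
L = 2.05 km = 2050 m
t = L / v = 2050 / 2.755 = 744.1 d

744 days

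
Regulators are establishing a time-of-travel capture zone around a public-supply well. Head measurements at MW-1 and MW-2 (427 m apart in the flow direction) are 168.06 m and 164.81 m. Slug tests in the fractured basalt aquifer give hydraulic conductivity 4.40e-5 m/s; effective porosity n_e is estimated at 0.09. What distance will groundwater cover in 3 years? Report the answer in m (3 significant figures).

Hydraulic gradient i = (168.06 − 164.81) / 427 = 3.25 / 427 = 0.007611
K = 4.40e-5 m/s × 86400 s/d = 3.802 m/d
Specific discharge q = 3.802 × 0.007611 = 0.02893 m/d
Seepage velocity v = q / n = 0.02893 / 0.09 = 0.3215 m/d
T = 3 yr × 365 = 1095 d
L = v × T = 0.3215 × 1095 = 352.0 m

352 m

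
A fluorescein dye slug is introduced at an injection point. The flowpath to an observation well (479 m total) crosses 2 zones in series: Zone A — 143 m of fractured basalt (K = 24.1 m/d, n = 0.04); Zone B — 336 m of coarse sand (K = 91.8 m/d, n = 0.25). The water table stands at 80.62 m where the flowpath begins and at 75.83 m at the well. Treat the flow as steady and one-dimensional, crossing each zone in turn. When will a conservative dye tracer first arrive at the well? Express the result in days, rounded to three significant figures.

Total head drop ΔH = 80.62 − 75.83 = 4.79 m
Steady 1-D flow in series ⇒ the Darcy flux q is identical in every zone and the zone head losses add (resistances L/K in series).
Σ(L/K) = 143/24.1 + 336/91.8 = 5.934 + 3.660 = 9.594 d
q = ΔH / Σ(L/K) = 4.79 / 9.594 = 0.4993 m/d (same in every zone)
Zone A: v = q/n = 0.4993/0.04 = 12.48 m/d → t_A = 143/12.48 = 11.46 d
Zone B: v = q/n = 0.4993/0.25 = 1.997 m/d → t_B = 336/1.997 = 168.2 d
Total t = 11.46 + 168.2 = 179.7 d

180 days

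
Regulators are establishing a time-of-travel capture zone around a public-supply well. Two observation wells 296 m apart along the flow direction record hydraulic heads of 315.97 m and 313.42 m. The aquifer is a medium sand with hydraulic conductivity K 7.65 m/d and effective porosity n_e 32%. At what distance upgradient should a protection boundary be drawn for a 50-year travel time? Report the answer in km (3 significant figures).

3.76 km

Hydraulic gradient i = (315.97 − 313.42) / 296 = 2.55 / 296 = 0.008615
Specific discharge q = 7.65 × 0.008615 = 0.06590 m/d
Seepage velocity v = q / n = 0.06590 / 0.32 = 0.2059 m/d
T = 50 yr × 365 = 18250 d
L = v × T = 0.2059 × 18250 = 3759 m
   = 3.76 km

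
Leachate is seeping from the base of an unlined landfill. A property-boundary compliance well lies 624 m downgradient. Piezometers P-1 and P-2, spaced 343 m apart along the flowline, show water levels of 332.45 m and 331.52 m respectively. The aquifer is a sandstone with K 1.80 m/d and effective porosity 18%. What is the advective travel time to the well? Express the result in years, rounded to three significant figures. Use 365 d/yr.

Hydraulic gradient i = (332.45 − 331.52) / 343 = 0.93 / 343 = 0.002711
Darcy flux q = K·i = 1.80 × 0.002711 = 0.004880 m/d
v = Ki/n = 1.80·0.002711/0.18 = 0.02711 m/d
t = L / v = 624 / 0.02711 = 23010 d
   = 23010 / 365 = 63.1 yr

63.1 years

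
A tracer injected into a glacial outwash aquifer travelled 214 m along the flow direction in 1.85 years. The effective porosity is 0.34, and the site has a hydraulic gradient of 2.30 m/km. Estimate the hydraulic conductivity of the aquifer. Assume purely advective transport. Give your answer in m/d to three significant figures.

46.8 m/d

t = 1.85 years = 675.3 d
v = L / t = 214 / 675.3 = 0.3169 m/d
K = v · n / i = 0.3169 × 0.34 / 0.0023 = 46.8 m/d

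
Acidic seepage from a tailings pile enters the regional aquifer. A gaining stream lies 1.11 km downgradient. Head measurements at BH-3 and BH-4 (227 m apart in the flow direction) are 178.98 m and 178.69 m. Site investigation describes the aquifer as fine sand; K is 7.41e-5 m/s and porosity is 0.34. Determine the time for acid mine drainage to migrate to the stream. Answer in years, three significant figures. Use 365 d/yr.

Hydraulic gradient i = (178.98 − 178.69) / 227 = 0.29 / 227 = 0.001278
K = 7.41e-5 m/s × 86400 s/d = 6.402 m/d
Darcy flux q = K·i = 6.402 × 0.001278 = 0.008179 m/d
Average linear velocity = 0.008179 / 0.34 = 0.02406 m/d
L = 1.11 km = 1110 m
t = L / v = 1110 / 0.02406 = 46140 d
   = 46140 / 365 = 126 yr

126 years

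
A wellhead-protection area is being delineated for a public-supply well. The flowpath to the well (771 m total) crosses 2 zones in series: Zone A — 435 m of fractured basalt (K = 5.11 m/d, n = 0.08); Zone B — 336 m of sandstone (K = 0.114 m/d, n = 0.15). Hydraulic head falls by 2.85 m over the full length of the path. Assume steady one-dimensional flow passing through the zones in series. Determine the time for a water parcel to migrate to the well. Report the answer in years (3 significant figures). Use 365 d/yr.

Continuity: the same q passes through each zone, so ΔH = q·Σ(L_j/K_j) — the zones act as resistances in series.
Σ(L/K) = 435/5.11 + 336/0.114 = 85.13 + 2947 = 3032 d
q = ΔH / Σ(L/K) = 2.85 / 3032 = 9.398e-4 m/d (same in every zone)
Zone A: v = q/n = 9.398e-4/0.08 = 0.01175 m/d → t_A = 435/0.01175 = 37030 d
Zone B: v = q/n = 9.398e-4/0.15 = 0.006265 m/d → t_B = 336/0.006265 = 53630 d
Total t = 37030 + 53630 = 90660 d
   = 90660 / 365 = 248 yr

248 years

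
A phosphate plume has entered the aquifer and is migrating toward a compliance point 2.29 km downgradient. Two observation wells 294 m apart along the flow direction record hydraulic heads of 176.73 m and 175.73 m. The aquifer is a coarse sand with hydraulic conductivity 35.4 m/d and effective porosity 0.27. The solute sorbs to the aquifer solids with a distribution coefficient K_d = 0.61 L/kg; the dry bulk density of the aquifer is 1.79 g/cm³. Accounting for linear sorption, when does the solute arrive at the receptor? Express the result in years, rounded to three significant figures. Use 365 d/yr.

Hydraulic gradient i = (176.73 − 175.73) / 294 = 1.00 / 294 = 0.003401
Darcy flux q = K·i = 35.4 × 0.003401 = 0.1204 m/d
Average linear velocity = 0.1204 / 0.27 = 0.4460 m/d
Retardation R = 1 + ρ_b·K_d/n = 1 + 1.79×0.61/0.27 = 5.044
Contaminant velocity v_c = v/R = 0.4460/5.044 = 0.08841 m/d
L = 2.29 km = 2290 m
t = L/v_c = 2290/0.08841 = 25900 d
   = 25900/365 = 71.0 yr

71.0 years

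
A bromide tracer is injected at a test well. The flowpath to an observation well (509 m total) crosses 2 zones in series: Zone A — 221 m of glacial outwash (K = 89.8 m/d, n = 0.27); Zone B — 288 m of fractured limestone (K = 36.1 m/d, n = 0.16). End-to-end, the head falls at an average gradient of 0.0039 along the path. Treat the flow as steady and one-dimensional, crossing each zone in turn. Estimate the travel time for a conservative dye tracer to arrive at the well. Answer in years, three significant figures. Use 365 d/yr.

1.52 years

Steady 1-D flow in series ⇒ the Darcy flux q is identical in every zone and the zone head losses add (resistances L/K in series).
Σ(L/K) = 221/89.8 + 288/36.1 = 2.461 + 7.978 = 10.44 d
K_eq = L_total / Σ(L/K) = 509 / 10.44 = 48.76 m/d
q = K_eq · i = 48.76 × 0.0039 = 0.1902 m/d (same in every zone)
Zone A: v = q/n = 0.1902/0.27 = 0.7043 m/d → t_A = 221/0.7043 = 313.8 d
Zone B: v = q/n = 0.1902/0.16 = 1.189 m/d → t_B = 288/1.189 = 242.3 d
Total t = 313.8 + 242.3 = 556.1 d
   = 556.1 / 365 = 1.52 yr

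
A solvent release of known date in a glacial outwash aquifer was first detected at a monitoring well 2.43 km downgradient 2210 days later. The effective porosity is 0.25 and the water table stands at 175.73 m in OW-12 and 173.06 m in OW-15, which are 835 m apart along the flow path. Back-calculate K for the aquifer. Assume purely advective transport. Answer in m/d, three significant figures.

Hydraulic gradient i = (175.73 − 173.06) / 835 = 2.67 / 835 = 0.003198
L = 2.43 km = 2430 m
v = L / t = 2430 / 2210 = 1.100 m/d
K = v · n / i = 1.100 × 0.25 / 0.003198 = 86.0 m/d

86.0 m/d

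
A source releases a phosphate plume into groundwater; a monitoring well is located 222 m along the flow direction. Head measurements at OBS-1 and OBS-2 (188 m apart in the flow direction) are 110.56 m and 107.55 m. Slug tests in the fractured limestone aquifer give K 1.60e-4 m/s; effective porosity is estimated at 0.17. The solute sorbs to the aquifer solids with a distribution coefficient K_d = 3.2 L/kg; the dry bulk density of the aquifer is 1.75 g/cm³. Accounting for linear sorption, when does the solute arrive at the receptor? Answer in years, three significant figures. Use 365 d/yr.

Hydraulic gradient i = (110.56 − 107.55) / 188 = 3.01 / 188 = 0.01601
K = 1.60e-4 m/s × 86400 s/d = 13.82 m/d
Darcy flux q = K·i = 13.82 × 0.01601 = 0.2213 m/d
v = Ki/n = 13.82·0.01601/0.17 = 1.302 m/d
Retardation R = 1 + ρ_b·K_d/n = 1 + 1.75×3.2/0.17 = 33.94
Contaminant velocity v_c = v/R = 1.302/33.94 = 0.03836 m/d
t = L/v_c = 222/0.03836 = 5787 d
   = 5787/365 = 15.9 yr

15.9 years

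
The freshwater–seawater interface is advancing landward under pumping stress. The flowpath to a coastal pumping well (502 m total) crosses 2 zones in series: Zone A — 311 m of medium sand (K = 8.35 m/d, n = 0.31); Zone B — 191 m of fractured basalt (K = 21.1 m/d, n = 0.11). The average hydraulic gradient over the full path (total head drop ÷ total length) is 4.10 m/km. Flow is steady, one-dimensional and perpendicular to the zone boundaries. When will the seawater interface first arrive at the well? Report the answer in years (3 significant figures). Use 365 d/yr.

Steady 1-D flow in series ⇒ the Darcy flux q is identical in every zone and the zone head losses add (resistances L/K in series).
Σ(L/K) = 311/8.35 + 191/21.1 = 37.25 + 9.052 = 46.30 d
K_eq = L_total / Σ(L/K) = 502 / 46.30 = 10.84 m/d
q = K_eq · i = 10.84 × 0.0041 = 0.04446 m/d (same in every zone)
Zone A: v = q/n = 0.04446/0.31 = 0.1434 m/d → t_A = 311/0.1434 = 2169 d
Zone B: v = q/n = 0.04446/0.11 = 0.4041 m/d → t_B = 191/0.4041 = 472.6 d
Total t = 2169 + 472.6 = 2641 d
   = 2641 / 365 = 7.24 yr

7.24 years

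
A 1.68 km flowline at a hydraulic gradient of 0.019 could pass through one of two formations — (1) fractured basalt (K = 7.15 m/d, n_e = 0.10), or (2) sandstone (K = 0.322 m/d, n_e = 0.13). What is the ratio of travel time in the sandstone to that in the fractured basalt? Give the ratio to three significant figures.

28.9

Unit 1 (fractured basalt): v = 7.15×0.019/0.10 = 1.358 m/d, t = 1680/1.358 = 1237 d
Unit 2 (sandstone): v = 0.322×0.019/0.13 = 0.04706 m/d, t = 1680/0.04706 = 35700 d
t(sandstone) / t(fractured basalt) = 35700/1237 = 28.9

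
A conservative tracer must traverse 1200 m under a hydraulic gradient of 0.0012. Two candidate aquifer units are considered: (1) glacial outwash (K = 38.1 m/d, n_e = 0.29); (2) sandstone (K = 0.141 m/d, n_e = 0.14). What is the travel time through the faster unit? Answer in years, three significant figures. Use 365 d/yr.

Unit 1 (glacial outwash): v = 38.1×0.0012/0.29 = 0.1577 m/d, t = 1200/0.1577 = 7612 d
Unit 2 (sandstone): v = 0.141×0.0012/0.14 = 0.001209 m/d, t = 1200/0.001209 = 992900 d
Faster: 7612 d / 365 = 20.9 yr

20.9 years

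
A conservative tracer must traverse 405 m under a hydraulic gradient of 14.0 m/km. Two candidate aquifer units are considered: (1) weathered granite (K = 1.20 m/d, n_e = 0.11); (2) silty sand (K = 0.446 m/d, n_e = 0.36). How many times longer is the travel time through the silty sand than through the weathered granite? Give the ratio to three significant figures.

Unit 1 (weathered granite): v = 1.20×0.014/0.11 = 0.1527 m/d, t = 405/0.1527 = 2652 d
Unit 2 (silty sand): v = 0.446×0.014/0.36 = 0.01734 m/d, t = 405/0.01734 = 23350 d
t(silty sand) / t(weathered granite) = 23350/2652 = 8.81

8.81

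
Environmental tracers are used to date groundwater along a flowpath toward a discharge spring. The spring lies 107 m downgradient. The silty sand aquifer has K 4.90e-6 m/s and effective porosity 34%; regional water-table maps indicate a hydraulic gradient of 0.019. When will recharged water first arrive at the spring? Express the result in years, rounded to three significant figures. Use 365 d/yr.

K = 4.90e-6 m/s × 86400 s/d = 0.4234 m/d
Specific discharge q = 0.4234 × 0.019 = 0.008044 m/d
v = Ki/n = 0.4234·0.019/0.34 = 0.02366 m/d
t = L / v = 107 / 0.02366 = 4523 d
   = 4523 / 365 = 12.4 yr

12.4 years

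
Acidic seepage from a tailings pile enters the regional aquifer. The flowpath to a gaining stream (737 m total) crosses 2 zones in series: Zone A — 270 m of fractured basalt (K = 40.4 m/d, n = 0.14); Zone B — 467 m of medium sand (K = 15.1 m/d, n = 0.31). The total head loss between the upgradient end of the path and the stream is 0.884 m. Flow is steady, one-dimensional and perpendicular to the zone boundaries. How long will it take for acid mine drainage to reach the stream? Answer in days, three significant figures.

Continuity: the same q passes through each zone, so ΔH = q·Σ(L_j/K_j) — the zones act as resistances in series.
Σ(L/K) = 270/40.4 + 467/15.1 = 6.683 + 30.93 = 37.61 d
q = ΔH / Σ(L/K) = 0.884 / 37.61 = 0.02350 m/d (same in every zone)
Zone A: v = q/n = 0.02350/0.14 = 0.1679 m/d → t_A = 270/0.1679 = 1608 d
Zone B: v = q/n = 0.02350/0.31 = 0.07582 m/d → t_B = 467/0.07582 = 6159 d
Total t = 1608 + 6159 = 7768 d

7770 days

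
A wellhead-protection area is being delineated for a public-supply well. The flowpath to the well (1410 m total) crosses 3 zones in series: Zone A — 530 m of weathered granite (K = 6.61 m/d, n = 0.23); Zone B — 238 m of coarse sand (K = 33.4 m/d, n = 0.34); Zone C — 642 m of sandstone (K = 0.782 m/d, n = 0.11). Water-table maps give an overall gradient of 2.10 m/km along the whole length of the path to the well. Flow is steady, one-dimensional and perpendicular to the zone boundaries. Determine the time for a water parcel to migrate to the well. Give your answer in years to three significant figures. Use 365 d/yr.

230 years

Steady 1-D flow in series ⇒ the Darcy flux q is identical in every zone and the zone head losses add (resistances L/K in series).
Σ(L/K) = 530/6.61 + 238/33.4 + 642/0.782 = 80.18 + 7.126 + 821.0 = 908.3 d
K_eq = L_total / Σ(L/K) = 1410 / 908.3 = 1.552 m/d
q = K_eq · i = 1.552 × 0.0021 = 0.003260 m/d (same in every zone)
Zone A: v = q/n = 0.003260/0.23 = 0.01417 m/d → t_A = 530/0.01417 = 37390 d
Zone B: v = q/n = 0.003260/0.34 = 0.009588 m/d → t_B = 238/0.009588 = 24820 d
Zone C: v = q/n = 0.003260/0.11 = 0.02964 m/d → t_C = 642/0.02964 = 21660 d
Total t = 37390 + 24820 + 21660 = 83880 d
   = 83880 / 365 = 230 yr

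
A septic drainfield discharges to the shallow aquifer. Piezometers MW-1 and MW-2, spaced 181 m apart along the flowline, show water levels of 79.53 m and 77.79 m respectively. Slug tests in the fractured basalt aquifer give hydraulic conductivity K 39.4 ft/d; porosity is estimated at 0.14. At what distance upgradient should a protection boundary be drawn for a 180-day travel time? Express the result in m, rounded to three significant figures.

148 m

Hydraulic gradient i = (79.53 − 77.79) / 181 = 1.74 / 181 = 0.009613
K = 39.4 ft/d × 0.3048 = 12.01 m/d
Specific discharge q = 12.01 × 0.009613 = 0.1154 m/d
v = Ki/n = 12.01·0.009613/0.14 = 0.8246 m/d
L = v × T = 0.8246 × 180 = 148.4 m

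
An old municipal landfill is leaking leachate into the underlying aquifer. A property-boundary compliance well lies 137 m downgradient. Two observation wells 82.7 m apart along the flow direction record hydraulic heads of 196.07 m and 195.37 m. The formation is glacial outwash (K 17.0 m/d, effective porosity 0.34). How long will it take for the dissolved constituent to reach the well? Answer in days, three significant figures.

Hydraulic gradient i = (196.07 − 195.37) / 82.7 = 0.70 / 82.7 = 0.008464
Specific discharge q = 17.0 × 0.008464 = 0.1439 m/d
v = Ki/n = 17.0·0.008464/0.34 = 0.4232 m/d
t = L / v = 137 / 0.4232 = 323.7 d

324 days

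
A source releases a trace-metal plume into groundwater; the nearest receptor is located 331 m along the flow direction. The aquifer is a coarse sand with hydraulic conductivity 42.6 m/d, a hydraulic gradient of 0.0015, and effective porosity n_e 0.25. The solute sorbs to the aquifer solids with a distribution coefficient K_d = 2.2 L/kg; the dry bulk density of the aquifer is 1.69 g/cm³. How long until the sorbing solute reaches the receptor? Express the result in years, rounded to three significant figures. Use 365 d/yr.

Darcy flux q = K·i = 42.6 × 0.0015 = 0.06390 m/d
v = Ki/n = 42.6·0.0015/0.25 = 0.2556 m/d
Retardation R = 1 + ρ_b·K_d/n = 1 + 1.69×2.2/0.25 = 15.87
Contaminant velocity v_c = v/R = 0.2556/15.87 = 0.01610 m/d
t = L/v_c = 331/0.01610 = 20550 d
   = 20550/365 = 56.3 yr

56.3 years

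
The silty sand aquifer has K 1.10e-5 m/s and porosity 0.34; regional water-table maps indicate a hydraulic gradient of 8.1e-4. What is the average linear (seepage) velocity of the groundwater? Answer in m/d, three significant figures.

0.00226 m/d

K = 1.10e-5 m/s × 86400 s/d = 0.9504 m/d
q = Ki = 0.9504 × 8.1e-4 = 7.698e-4 m/d
v_s = q/n_e = 7.698e-4/0.34 = 0.002264 m/d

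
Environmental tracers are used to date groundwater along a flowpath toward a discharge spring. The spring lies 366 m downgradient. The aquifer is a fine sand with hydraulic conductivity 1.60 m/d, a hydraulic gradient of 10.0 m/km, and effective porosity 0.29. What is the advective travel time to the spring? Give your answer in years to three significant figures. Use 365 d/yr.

18.2 years

Darcy flux q = K·i = 1.60 × 0.010 = 0.01600 m/d
Seepage velocity v = q / n = 0.01600 / 0.29 = 0.05517 m/d
t = L / v = 366 / 0.05517 = 6634 d
   = 6634 / 365 = 18.2 yr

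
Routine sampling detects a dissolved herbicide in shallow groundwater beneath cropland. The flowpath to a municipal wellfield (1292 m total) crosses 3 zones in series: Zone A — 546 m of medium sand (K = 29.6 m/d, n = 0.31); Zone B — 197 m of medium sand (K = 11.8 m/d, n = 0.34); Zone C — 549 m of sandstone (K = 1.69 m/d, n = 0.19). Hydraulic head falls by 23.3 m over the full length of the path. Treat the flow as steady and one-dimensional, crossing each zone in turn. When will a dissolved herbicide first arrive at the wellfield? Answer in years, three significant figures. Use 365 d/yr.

14.4 years

Continuity: the same q passes through each zone, so ΔH = q·Σ(L_j/K_j) — the zones act as resistances in series.
Σ(L/K) = 546/29.6 + 197/11.8 + 549/1.69 = 18.45 + 16.69 + 324.9 = 360.0 d
q = ΔH / Σ(L/K) = 23.3 / 360.0 = 0.06472 m/d (same in every zone)
Zone A: v = q/n = 0.06472/0.31 = 0.2088 m/d → t_A = 546/0.2088 = 2615 d
Zone B: v = q/n = 0.06472/0.34 = 0.1904 m/d → t_B = 197/0.1904 = 1035 d
Zone C: v = q/n = 0.06472/0.19 = 0.3406 m/d → t_C = 549/0.3406 = 1612 d
Total t = 2615 + 1035 + 1612 = 5262 d
   = 5262 / 365 = 14.4 yr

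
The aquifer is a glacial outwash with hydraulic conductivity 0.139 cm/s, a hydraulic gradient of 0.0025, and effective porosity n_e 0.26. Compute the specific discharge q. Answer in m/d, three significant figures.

K = 0.139 cm/s × 864 = 120.1 m/d
Specific discharge q = 120.1 × 0.0025 = 0.3002 m/d

0.300 m/d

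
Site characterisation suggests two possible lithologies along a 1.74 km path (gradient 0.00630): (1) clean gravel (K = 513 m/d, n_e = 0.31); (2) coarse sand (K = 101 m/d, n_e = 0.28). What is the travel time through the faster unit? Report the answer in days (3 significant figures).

167 days

Unit 1 (clean gravel): v = 513×0.0063/0.31 = 10.43 m/d, t = 1740/10.43 = 166.9 d
Unit 2 (coarse sand): v = 101×0.0063/0.28 = 2.272 m/d, t = 1740/2.272 = 765.7 d
Faster unit: t = 167 d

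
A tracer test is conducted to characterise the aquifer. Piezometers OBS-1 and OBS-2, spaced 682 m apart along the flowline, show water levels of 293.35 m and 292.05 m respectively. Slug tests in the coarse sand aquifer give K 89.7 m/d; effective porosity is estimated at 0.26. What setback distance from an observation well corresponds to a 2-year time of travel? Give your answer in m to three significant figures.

480 m

Hydraulic gradient i = (293.35 − 292.05) / 682 = 1.30 / 682 = 0.001906
Specific discharge q = 89.7 × 0.001906 = 0.1710 m/d
Seepage velocity v = q / n = 0.1710 / 0.26 = 0.6576 m/d
T = 2 yr × 365 = 730 d
L = v × T = 0.6576 × 730 = 480.1 m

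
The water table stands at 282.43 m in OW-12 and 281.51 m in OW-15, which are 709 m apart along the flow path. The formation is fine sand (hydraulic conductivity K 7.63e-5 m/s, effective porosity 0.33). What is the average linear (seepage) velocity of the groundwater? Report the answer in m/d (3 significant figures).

0.0259 m/d

Hydraulic gradient i = (282.43 − 281.51) / 709 = 0.92 / 709 = 0.001298
K = 7.63e-5 m/s × 86400 s/d = 6.592 m/d
q = Ki = 6.592 × 0.001298 = 0.008554 m/d
v = Ki/n = 6.592·0.001298/0.33 = 0.02592 m/d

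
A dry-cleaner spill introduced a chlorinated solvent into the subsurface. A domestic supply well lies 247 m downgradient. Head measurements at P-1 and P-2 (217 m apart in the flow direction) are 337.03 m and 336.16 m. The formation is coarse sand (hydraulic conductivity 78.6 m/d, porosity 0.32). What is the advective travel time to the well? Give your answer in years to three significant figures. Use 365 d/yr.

Hydraulic gradient i = (337.03 − 336.16) / 217 = 0.87 / 217 = 0.004009
Specific discharge q = 78.6 × 0.004009 = 0.3151 m/d
Seepage velocity v = q / n = 0.3151 / 0.32 = 0.9848 m/d
t = L / v = 247 / 0.9848 = 250.8 d
   = 250.8 / 365 = 0.687 yr

0.687 years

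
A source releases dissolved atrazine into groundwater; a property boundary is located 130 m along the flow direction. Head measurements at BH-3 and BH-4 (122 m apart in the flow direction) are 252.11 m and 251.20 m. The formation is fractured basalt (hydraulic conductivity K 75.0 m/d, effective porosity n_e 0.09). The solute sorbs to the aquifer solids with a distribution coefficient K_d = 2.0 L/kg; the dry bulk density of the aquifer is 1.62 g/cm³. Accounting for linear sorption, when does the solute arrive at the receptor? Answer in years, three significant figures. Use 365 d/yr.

Hydraulic gradient i = (252.11 − 251.20) / 122 = 0.91 / 122 = 0.007459
q = Ki = 75.0 × 0.007459 = 0.5594 m/d
Average linear velocity = 0.5594 / 0.09 = 6.216 m/d
Retardation R = 1 + ρ_b·K_d/n = 1 + 1.62×2.0/0.09 = 37.00
Contaminant velocity v_c = v/R = 6.216/37.00 = 0.1680 m/d
t = L/v_c = 130/0.1680 = 773.8 d
   = 773.8/365 = 2.12 yr

2.12 years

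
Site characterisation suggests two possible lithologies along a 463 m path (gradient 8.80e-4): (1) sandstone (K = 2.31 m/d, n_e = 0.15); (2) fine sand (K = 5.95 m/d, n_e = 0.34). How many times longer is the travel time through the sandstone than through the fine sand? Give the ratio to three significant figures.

1.14

Unit 1 (sandstone): v = 2.31×8.8e-4/0.15 = 0.01355 m/d, t = 463/0.01355 = 34160 d
Unit 2 (fine sand): v = 5.95×8.8e-4/0.34 = 0.01540 m/d, t = 463/0.01540 = 30060 d
t(sandstone) / t(fine sand) = 34160/30060 = 1.14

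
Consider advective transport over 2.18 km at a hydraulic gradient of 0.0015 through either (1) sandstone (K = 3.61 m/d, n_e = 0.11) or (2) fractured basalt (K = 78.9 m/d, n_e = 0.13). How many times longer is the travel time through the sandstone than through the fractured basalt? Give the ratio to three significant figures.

18.5

Unit 1 (sandstone): v = 3.61×0.0015/0.11 = 0.04923 m/d, t = 2180/0.04923 = 44280 d
Unit 2 (fractured basalt): v = 78.9×0.0015/0.13 = 0.9104 m/d, t = 2180/0.9104 = 2395 d
t(sandstone) / t(fractured basalt) = 44280/2395 = 18.5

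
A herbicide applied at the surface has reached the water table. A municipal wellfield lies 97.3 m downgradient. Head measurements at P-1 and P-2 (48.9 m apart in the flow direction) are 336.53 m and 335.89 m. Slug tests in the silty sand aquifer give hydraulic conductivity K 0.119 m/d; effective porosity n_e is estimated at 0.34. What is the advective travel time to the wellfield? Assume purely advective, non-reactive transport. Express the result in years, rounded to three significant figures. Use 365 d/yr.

Hydraulic gradient i = (336.53 − 335.89) / 48.9 = 0.64 / 48.9 = 0.01309
q = Ki = 0.119 × 0.01309 = 0.001557 m/d
v = Ki/n = 0.119·0.01309/0.34 = 0.004581 m/d
t = L / v = 97.3 / 0.004581 = 21240 d
   = 21240 / 365 = 58.2 yr

58.2 years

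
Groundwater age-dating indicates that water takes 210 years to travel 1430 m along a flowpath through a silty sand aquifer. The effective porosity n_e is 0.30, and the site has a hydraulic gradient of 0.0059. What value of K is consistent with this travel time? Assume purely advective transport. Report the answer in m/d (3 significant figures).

0.949 m/d

t = 210 years = 76650 d
v = L / t = 1430 / 76650 = 0.01866 m/d
K = v · n / i = 0.01866 × 0.30 / 0.0059 = 0.949 m/d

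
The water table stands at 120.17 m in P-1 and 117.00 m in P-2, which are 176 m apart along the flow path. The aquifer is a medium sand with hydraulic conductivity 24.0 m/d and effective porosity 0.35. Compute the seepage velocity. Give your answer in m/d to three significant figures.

Hydraulic gradient i = (120.17 − 117.00) / 176 = 3.17 / 176 = 0.01801
q = Ki = 24.0 × 0.01801 = 0.4323 m/d
v = Ki/n = 24.0·0.01801/0.35 = 1.235 m/d

1.24 m/d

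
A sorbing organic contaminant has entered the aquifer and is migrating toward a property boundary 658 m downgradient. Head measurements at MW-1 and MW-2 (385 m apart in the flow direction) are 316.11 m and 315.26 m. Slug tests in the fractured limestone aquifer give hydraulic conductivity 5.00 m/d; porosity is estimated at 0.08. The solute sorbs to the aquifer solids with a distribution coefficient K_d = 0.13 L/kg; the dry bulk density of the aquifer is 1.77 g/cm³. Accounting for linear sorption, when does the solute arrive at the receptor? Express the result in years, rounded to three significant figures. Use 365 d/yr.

50.6 years

Hydraulic gradient i = (316.11 − 315.26) / 385 = 0.85 / 385 = 0.002208
Specific discharge q = 5.00 × 0.002208 = 0.01104 m/d
v_s = q/n_e = 0.01104/0.08 = 0.1380 m/d
Retardation R = 1 + ρ_b·K_d/n = 1 + 1.77×0.13/0.08 = 3.876
Contaminant velocity v_c = v/R = 0.1380/3.876 = 0.03560 m/d
t = L/v_c = 658/0.03560 = 18480 d
   = 18480/365 = 50.6 yr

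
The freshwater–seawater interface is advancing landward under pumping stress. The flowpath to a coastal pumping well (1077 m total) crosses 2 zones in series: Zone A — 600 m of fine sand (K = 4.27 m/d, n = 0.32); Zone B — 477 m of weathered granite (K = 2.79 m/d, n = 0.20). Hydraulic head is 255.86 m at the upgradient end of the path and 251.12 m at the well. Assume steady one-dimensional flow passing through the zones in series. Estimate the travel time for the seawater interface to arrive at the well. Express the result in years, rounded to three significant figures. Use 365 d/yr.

Total head drop ΔH = 255.86 − 251.12 = 4.74 m
Continuity: the same q passes through each zone, so ΔH = q·Σ(L_j/K_j) — the zones act as resistances in series.
Σ(L/K) = 600/4.27 + 477/2.79 = 140.5 + 171.0 = 311.5 d
q = ΔH / Σ(L/K) = 4.74 / 311.5 = 0.01522 m/d (same in every zone)
Zone A: v = q/n = 0.01522/0.32 = 0.04755 m/d → t_A = 600/0.04755 = 12620 d
Zone B: v = q/n = 0.01522/0.20 = 0.07609 m/d → t_B = 477/0.07609 = 6269 d
Total t = 12620 + 6269 = 18890 d
   = 18890 / 365 = 51.7 yr

51.7 years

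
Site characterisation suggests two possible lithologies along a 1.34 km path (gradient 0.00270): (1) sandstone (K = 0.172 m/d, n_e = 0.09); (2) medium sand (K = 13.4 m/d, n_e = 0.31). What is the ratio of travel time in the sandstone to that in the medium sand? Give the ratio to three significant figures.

22.6

Unit 1 (sandstone): v = 0.172×0.0027/0.09 = 0.005160 m/d, t = 1340/0.005160 = 259700 d
Unit 2 (medium sand): v = 13.4×0.0027/0.31 = 0.1167 m/d, t = 1340/0.1167 = 11480 d
t(sandstone) / t(medium sand) = 259700/11480 = 22.6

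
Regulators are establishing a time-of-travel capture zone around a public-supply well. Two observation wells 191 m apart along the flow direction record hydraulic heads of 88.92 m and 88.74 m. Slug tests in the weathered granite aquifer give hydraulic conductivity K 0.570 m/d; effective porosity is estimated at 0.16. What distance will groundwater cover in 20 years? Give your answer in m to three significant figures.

24.5 m

Hydraulic gradient i = (88.92 − 88.74) / 191 = 0.18 / 191 = 9.424e-4
Darcy flux q = K·i = 0.570 × 9.424e-4 = 5.372e-4 m/d
Seepage velocity v = q / n = 5.372e-4 / 0.16 = 0.003357 m/d
T = 20 yr × 365 = 7300 d
L = v × T = 0.003357 × 7300 = 24.51 m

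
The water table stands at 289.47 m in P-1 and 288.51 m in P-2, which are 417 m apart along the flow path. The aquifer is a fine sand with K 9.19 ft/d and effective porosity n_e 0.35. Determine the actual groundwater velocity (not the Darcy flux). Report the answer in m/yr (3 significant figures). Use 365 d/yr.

Hydraulic gradient i = (289.47 − 288.51) / 417 = 0.96 / 417 = 0.002302
K = 9.19 ft/d × 0.3048 = 2.801 m/d
Specific discharge q = 2.801 × 0.002302 = 0.006449 m/d
v = Ki/n = 2.801·0.002302/0.35 = 0.01842 m/d
   = 0.01842 × 365 = 6.72 m/yr

6.72 m/yr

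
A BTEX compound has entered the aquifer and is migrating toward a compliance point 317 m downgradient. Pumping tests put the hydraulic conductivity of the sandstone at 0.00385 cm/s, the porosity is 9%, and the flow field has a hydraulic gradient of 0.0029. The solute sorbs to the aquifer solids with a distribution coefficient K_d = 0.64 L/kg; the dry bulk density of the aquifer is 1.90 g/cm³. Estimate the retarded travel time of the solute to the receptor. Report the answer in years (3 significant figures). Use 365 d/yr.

K = 0.00385 cm/s × 864 = 3.326 m/d
Specific discharge q = 3.326 × 0.0029 = 0.009647 m/d
Average linear velocity = 0.009647 / 0.09 = 0.1072 m/d
Retardation R = 1 + ρ_b·K_d/n = 1 + 1.90×0.64/0.09 = 14.51
Contaminant velocity v_c = v/R = 0.1072/14.51 = 0.007386 m/d
t = L/v_c = 317/0.007386 = 42920 d
   = 42920/365 = 118 yr

118 years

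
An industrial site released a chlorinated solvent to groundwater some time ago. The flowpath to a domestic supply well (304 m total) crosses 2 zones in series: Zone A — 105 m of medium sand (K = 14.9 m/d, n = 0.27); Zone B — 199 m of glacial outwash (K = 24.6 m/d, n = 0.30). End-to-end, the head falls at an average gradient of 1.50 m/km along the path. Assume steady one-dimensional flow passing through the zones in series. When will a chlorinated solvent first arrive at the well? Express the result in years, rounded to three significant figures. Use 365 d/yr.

For zones in series the flux q is common to all zones; the equivalent conductivity is the harmonic (thickness-weighted) mean, K_eq = L_total / Σ(L_j/K_j).
Σ(L/K) = 105/14.9 + 199/24.6 = 7.047 + 8.089 = 15.14 d
K_eq = L_total / Σ(L/K) = 304 / 15.14 = 20.08 m/d
q = K_eq · i = 20.08 × 0.0015 = 0.03013 m/d (same in every zone)
Zone A: v = q/n = 0.03013/0.27 = 0.1116 m/d → t_A = 105/0.1116 = 941.0 d
Zone B: v = q/n = 0.03013/0.30 = 0.1004 m/d → t_B = 199/0.1004 = 1982 d
Total t = 941.0 + 1982 = 2923 d
   = 2923 / 365 = 8.01 yr

8.01 years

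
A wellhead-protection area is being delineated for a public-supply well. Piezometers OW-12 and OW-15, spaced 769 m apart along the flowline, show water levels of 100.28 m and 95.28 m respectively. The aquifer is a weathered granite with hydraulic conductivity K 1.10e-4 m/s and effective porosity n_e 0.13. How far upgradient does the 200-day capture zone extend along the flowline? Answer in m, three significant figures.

95.1 m

Hydraulic gradient i = (100.28 − 95.28) / 769 = 5.00 / 769 = 0.006502
K = 1.10e-4 m/s × 86400 s/d = 9.504 m/d
Darcy flux q = K·i = 9.504 × 0.006502 = 0.06179 m/d
v = Ki/n = 9.504·0.006502/0.13 = 0.4753 m/d
L = v × T = 0.4753 × 200 = 95.07 m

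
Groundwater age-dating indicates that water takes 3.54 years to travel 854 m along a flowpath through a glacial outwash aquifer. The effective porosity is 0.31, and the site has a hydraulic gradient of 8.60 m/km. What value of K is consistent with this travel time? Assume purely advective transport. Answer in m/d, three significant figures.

23.8 m/d

t = 3.54 years = 1292 d
v = L / t = 854 / 1292 = 0.6609 m/d
K = v · n / i = 0.6609 × 0.31 / 0.0086 = 23.8 m/d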